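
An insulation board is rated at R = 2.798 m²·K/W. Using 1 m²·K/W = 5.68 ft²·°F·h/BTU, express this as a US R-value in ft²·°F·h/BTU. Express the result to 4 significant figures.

15.89 ft²·°F·h/BTU

R_US = 2.798 × 5.68 = 15.893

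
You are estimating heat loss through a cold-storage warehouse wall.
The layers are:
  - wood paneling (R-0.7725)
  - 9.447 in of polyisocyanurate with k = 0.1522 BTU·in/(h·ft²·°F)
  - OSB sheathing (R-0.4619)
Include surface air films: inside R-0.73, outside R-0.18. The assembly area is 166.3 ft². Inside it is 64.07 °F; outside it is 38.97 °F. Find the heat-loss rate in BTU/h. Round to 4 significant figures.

9.447/0.1522 = 62.07
R_total = 0.73 + 0.7725 + 62.07 + 0.4619 + 0.18 = 64.214 ft²·°F·h/BTU
Q = A·ΔT/R = 166.3 × (64.07 − 38.97) / 64.214 = 65.003 BTU/h

65.00 BTU/h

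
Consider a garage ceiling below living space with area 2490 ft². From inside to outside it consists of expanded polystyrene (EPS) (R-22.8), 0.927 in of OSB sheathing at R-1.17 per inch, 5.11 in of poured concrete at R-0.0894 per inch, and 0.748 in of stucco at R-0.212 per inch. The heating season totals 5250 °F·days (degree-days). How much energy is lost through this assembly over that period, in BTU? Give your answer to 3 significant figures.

12800000 BTU

0.927 × 1.17 = 1.085
5.11 × 0.0894 = 0.4568
0.748 × 0.212 = 0.1586
R_total = 22.8 + 1.085 + 0.4568 + 0.1586 = 24.5 ft²·°F·h/BTU
E = A × HDD × 24 / R = 2490 × 5250 × 24 / 24.5 = 12810000 BTU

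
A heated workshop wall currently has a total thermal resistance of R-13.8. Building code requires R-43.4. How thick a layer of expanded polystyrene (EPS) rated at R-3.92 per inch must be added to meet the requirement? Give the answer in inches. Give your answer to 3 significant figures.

7.55 in

ΔR = 43.4 − 13.8 = 29.6 ft²·°F·h/BTU
L = ΔR / (R/in) = 29.6/3.92 = 7.551 in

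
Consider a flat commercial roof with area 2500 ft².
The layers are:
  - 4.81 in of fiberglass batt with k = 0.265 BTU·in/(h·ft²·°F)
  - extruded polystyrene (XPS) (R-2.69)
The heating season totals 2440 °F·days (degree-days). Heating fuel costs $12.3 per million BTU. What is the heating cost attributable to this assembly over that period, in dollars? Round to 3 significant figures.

86.4 dollars

4.81/0.265 = 18.15
R_total = 18.15 + 2.69 = 20.84 ft²·°F·h/BTU
E = A × HDD × 24 / R = 2500 × 2440 × 24 / 20.84 = 7025000 BTU
Cost = 7025000/10⁶ × 12.3 = $86.4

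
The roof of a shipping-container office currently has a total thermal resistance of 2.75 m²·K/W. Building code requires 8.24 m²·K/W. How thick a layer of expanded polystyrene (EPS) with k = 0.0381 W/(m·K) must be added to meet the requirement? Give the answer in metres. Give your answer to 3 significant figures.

ΔR = 8.24 − 2.75 = 5.49 m²·K/W
L = ΔR × k = 5.49 × 0.0381 = 0.2092 m

0.209 m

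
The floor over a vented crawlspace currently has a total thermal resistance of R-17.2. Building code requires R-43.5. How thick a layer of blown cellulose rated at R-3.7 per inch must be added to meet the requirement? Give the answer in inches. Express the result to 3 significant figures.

ΔR = 43.5 − 17.2 = 26.3 ft²·°F·h/BTU
L = ΔR / (R/in) = 26.3/3.7 = 7.108 in

7.11 in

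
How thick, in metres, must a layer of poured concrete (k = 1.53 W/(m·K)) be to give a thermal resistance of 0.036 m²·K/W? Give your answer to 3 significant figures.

0.0551 m

L = R·k = 0.036 × 1.53 = 0.05508 m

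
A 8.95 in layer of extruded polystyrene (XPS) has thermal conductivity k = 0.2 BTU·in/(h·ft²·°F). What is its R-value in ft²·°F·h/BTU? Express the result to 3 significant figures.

R = L/k = 8.95/0.2 = 44.75 ft²·°F·h/BTU

44.7 ft²·°F·h/BTU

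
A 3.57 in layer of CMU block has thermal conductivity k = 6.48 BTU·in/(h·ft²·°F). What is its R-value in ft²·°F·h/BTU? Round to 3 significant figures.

R = L/k = 3.57/6.48 = 0.5509 ft²·°F·h/BTU

0.551 ft²·°F·h/BTU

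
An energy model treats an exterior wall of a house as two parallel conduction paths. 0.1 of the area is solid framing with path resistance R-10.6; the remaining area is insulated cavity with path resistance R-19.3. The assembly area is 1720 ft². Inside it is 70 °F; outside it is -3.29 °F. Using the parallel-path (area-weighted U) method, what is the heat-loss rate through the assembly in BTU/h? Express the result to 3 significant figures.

U_eff = 0.9/19.3 + 0.1/10.6 = 0.04663 + 0.009434 = 0.05607
R_eff = 1/U_eff = 17.84 ft²·°F·h/BTU
Q = 1720 × (70 − (-3.29)) / 17.84 = 7068 BTU/h

7070 BTU/h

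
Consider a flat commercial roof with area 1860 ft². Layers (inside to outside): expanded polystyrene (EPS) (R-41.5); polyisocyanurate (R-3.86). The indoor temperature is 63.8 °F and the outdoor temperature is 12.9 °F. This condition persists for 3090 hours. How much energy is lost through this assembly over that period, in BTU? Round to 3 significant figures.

6450000 BTU

R_total = 41.5 + 3.86 = 45.36 ft²·°F·h/BTU
Q = 1860 × (63.8 − 12.9) / 45.36 = 2087 BTU/h
E = 2087 × 3090 = 6449000 BTU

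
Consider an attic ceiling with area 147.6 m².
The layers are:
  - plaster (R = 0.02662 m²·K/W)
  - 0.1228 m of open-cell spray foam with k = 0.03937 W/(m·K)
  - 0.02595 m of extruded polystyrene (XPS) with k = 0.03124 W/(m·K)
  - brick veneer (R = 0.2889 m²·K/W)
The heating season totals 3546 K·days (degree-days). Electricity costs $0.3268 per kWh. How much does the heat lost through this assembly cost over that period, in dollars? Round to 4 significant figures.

962.4 dollars

0.1228/0.03937 = 3.1191
0.02595/0.03124 = 0.83067
R_total = 0.02662 + 3.1191 + 0.83067 + 0.2889 = 4.2653 m²·K/W
E = A × HDD × 24 / R / 1000 = 147.6 × 3546 × 24 / 4.2653 / 1000 = 2945 kWh
Cost = 2945 × 0.3268 = $962.43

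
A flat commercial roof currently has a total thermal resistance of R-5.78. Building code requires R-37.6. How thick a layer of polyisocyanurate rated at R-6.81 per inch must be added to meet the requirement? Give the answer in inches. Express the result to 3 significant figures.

4.67 in

ΔR = 37.6 − 5.78 = 31.82 ft²·°F·h/BTU
L = ΔR / (R/in) = 31.82/6.81 = 4.673 in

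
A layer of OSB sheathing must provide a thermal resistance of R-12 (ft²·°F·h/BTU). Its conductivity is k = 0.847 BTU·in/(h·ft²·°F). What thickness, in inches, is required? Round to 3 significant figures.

10.2 in

L = R × k = 12 × 0.847 = 10.16 in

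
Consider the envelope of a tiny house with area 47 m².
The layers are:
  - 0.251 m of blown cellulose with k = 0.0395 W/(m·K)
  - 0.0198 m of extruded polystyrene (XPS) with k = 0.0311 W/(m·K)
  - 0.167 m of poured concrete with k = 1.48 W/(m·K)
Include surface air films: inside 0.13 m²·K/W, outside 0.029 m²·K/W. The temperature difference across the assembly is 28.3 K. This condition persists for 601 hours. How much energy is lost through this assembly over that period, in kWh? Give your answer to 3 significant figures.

110 kWh

0.251/0.0395 = 6.354
0.0198/0.0311 = 0.6367
0.167/1.48 = 0.1128
R_total = 0.13 + 6.354 + 0.6367 + 0.1128 + 0.029 = 7.263 m²·K/W
Q = 47 × 28.3 / 7.263 = 183.1 W
E = 183.1 W × 601 h / 1000 = 110.1 kWh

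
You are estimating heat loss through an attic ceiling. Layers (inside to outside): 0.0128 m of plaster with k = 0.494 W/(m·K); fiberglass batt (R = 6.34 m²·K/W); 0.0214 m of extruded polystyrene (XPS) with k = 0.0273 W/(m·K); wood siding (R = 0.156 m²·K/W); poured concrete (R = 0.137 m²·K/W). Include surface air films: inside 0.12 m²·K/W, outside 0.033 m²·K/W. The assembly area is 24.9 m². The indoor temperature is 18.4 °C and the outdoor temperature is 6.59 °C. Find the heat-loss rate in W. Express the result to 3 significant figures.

0.0128/0.494 = 0.02591
0.0214/0.0273 = 0.7839
R_total = 0.12 + 0.02591 + 6.34 + 0.7839 + 0.156 + 0.137 + 0.033 = 7.596 m²·K/W
Q = A·ΔT/R = 24.9 × (18.4 − 6.59) / 7.596 = 38.71 W

38.7 W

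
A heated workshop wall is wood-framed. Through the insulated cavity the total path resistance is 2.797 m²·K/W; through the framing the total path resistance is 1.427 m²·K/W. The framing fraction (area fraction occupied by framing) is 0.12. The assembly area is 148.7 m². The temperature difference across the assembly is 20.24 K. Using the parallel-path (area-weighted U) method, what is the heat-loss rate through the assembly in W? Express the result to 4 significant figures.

1200 W

U_eff = 0.88/2.797 + 0.12/1.427 = 0.31462 + 0.084093 = 0.39872
R_eff = 1/U_eff = 2.5081 m²·K/W
Q = 148.7 × 20.24 / 2.5081 = 1200 W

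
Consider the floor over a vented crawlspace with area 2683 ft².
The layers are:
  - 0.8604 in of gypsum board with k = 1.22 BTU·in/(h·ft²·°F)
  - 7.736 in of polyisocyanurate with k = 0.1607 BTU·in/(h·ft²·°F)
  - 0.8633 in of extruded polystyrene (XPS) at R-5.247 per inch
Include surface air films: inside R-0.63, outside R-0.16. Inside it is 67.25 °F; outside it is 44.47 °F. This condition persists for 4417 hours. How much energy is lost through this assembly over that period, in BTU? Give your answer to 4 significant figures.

4984000 BTU

0.8604/1.22 = 0.70525
7.736/0.1607 = 48.139
0.8633 × 5.247 = 4.5297
R_total = 0.63 + 0.70525 + 48.139 + 4.5297 + 0.16 = 54.164 ft²·°F·h/BTU
Q = 2683 × (67.25 − 44.47) / 54.164 = 1128.4 BTU/h
E = 1128.4 × 4417 = 4984100 BTU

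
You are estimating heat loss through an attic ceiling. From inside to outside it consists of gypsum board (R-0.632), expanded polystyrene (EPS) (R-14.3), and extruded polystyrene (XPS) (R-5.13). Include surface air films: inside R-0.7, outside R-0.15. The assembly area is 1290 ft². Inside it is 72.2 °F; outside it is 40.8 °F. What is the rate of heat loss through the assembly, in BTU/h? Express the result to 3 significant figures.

R_total = 0.7 + 0.632 + 14.3 + 5.13 + 0.15 = 20.91 ft²·°F·h/BTU
Q = A·ΔT/R = 1290 × (72.2 − 40.8) / 20.91 = 1937 BTU/h

1940 BTU/h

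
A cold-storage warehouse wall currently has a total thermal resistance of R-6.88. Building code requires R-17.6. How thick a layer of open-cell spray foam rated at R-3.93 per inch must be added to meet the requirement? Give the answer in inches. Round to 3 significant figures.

ΔR = 17.6 − 6.88 = 10.72 ft²·°F·h/BTU
L = ΔR / (R/in) = 10.72/3.93 = 2.728 in

2.73 in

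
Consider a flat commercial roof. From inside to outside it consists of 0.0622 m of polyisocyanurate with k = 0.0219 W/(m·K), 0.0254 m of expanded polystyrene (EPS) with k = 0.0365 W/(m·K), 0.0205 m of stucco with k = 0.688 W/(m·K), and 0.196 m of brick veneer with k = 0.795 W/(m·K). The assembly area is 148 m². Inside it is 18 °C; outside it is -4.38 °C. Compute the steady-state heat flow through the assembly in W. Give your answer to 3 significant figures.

0.0622/0.0219 = 2.84
0.0254/0.0365 = 0.6959
0.0205/0.688 = 0.0298
0.196/0.795 = 0.2465
R_total = 2.84 + 0.6959 + 0.0298 + 0.2465 = 3.812 m²·K/W
Q = A·ΔT/R = 148 × (18 − (-4.38)) / 3.812 = 868.8 W

869 W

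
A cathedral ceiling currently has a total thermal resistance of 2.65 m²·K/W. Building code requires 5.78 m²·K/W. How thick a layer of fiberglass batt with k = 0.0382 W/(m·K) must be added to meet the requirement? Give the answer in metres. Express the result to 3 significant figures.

ΔR = 5.78 − 2.65 = 3.13 m²·K/W
L = ΔR × k = 3.13 × 0.0382 = 0.1196 m

0.120 m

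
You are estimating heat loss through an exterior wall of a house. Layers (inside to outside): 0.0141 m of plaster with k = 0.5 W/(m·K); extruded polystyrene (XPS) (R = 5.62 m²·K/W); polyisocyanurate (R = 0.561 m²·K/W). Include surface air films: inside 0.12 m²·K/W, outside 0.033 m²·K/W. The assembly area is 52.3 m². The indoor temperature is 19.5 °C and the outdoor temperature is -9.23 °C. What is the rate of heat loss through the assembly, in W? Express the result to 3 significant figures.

0.0141/0.5 = 0.0282
R_total = 0.12 + 0.0282 + 5.62 + 0.561 + 0.033 = 6.362 m²·K/W
Q = A·ΔT/R = 52.3 × (19.5 − (-9.23)) / 6.362 = 236.2 W

236 W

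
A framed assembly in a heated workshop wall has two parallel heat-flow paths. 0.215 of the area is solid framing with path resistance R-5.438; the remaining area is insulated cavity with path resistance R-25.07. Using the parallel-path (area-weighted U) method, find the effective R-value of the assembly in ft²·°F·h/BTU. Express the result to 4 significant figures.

U_eff = 0.785/25.07 + 0.215/5.438 = 0.031312 + 0.039537 = 0.070849
R_eff = 1/U_eff = 14.115 ft²·°F·h/BTU

14.11 ft²·°F·h/BTU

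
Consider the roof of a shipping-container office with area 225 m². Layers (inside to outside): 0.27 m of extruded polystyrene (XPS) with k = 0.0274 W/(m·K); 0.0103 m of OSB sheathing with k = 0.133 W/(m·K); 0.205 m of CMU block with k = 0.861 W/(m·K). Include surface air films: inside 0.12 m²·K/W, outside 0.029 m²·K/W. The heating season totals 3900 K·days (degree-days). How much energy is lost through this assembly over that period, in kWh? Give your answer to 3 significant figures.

2040 kWh

0.27/0.0274 = 9.854
0.0103/0.133 = 0.07744
0.205/0.861 = 0.2381
R_total = 0.12 + 9.854 + 0.07744 + 0.2381 + 0.029 = 10.32 m²·K/W
E = A × HDD × 24 / R / 1000 = 225 × 3900 × 24 / 10.32 / 1000 = 2041 kWh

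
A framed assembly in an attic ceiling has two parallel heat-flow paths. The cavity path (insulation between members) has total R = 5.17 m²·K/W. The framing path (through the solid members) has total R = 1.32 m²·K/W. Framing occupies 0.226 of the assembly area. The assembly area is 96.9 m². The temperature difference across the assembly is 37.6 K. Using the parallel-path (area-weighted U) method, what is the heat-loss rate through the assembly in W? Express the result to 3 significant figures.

1170 W

U_eff = 0.774/5.17 + 0.226/1.32 = 0.1497 + 0.1712 = 0.3209
R_eff = 1/U_eff = 3.116 m²·K/W
Q = 96.9 × 37.6 / 3.116 = 1169 W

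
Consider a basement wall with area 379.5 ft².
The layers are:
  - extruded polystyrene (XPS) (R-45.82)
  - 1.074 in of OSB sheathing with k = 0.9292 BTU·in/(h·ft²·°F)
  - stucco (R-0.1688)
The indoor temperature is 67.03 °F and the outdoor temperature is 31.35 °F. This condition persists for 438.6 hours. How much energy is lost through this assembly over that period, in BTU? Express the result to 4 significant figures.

1.074/0.9292 = 1.1558
R_total = 45.82 + 1.1558 + 0.1688 = 47.145 ft²·°F·h/BTU
Q = 379.5 × (67.03 − 31.35) / 47.145 = 287.21 BTU/h
E = 287.21 × 438.6 = 125970 BTU

126000 BTU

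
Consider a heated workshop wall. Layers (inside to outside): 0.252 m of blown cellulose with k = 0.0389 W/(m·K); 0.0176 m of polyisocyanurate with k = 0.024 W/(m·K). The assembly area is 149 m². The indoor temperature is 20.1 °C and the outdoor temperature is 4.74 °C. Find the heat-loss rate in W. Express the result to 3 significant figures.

317 W

0.252/0.0389 = 6.478
0.0176/0.024 = 0.7333
R_total = 6.478 + 0.7333 = 7.211 m²·K/W
Q = A·ΔT/R = 149 × (20.1 − 4.74) / 7.211 = 317.4 W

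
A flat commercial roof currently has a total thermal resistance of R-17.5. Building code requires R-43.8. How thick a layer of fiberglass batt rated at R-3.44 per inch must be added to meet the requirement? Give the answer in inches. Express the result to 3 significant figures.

ΔR = 43.8 − 17.5 = 26.3 ft²·°F·h/BTU
L = ΔR / (R/in) = 26.3/3.44 = 7.645 in

7.65 in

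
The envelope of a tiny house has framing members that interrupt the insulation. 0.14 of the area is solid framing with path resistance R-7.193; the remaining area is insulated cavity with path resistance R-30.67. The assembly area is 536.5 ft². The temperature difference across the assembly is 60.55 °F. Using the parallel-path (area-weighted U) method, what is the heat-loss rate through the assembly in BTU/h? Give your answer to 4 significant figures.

1543 BTU/h

U_eff = 0.86/30.67 + 0.14/7.193 = 0.02804 + 0.019463 = 0.047504
R_eff = 1/U_eff = 21.051 ft²·°F·h/BTU
Q = 536.5 × 60.55 / 21.051 = 1543.2 BTU/h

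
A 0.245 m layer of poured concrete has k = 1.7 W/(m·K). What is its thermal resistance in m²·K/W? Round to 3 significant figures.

R = L/k = 0.245/1.7 = 0.1441 m²·K/W

0.144 m²·K/W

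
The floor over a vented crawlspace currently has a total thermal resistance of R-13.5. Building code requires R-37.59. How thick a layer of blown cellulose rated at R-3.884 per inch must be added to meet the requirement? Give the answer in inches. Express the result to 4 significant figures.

ΔR = 37.59 − 13.5 = 24.09 ft²·°F·h/BTU
L = ΔR / (R/in) = 24.09/3.884 = 6.2024 in

6.202 in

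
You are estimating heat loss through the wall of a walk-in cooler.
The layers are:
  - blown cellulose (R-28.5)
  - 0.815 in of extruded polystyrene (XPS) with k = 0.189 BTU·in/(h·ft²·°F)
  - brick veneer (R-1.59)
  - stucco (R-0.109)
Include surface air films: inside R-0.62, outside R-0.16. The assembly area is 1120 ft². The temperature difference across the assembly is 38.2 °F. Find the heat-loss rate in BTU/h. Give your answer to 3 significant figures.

0.815/0.189 = 4.312
R_total = 0.62 + 28.5 + 4.312 + 1.59 + 0.109 + 0.16 = 35.29 ft²·°F·h/BTU
Q = A·ΔT/R = 1120 × 38.2 / 35.29 = 1212 BTU/h

1210 BTU/h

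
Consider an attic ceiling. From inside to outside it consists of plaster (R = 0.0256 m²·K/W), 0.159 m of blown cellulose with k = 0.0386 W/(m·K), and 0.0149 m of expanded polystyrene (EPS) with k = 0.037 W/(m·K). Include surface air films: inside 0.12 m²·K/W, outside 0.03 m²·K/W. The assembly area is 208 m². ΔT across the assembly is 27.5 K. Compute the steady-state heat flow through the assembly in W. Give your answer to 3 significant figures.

1220 W

0.159/0.0386 = 4.119
0.0149/0.037 = 0.4027
R_total = 0.12 + 0.0256 + 4.119 + 0.4027 + 0.03 = 4.697 m²·K/W
Q = A·ΔT/R = 208 × 27.5 / 4.697 = 1218 W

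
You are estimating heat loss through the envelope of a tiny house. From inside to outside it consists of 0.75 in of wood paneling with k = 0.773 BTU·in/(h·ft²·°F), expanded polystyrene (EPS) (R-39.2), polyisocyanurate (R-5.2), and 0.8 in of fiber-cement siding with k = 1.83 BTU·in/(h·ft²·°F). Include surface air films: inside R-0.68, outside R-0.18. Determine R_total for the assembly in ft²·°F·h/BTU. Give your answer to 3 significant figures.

0.75/0.773 = 0.9702
0.8/1.83 = 0.4372
R_total = 0.68 + 0.9702 + 39.2 + 5.2 + 0.4372 + 0.18 = 46.67 ft²·°F·h/BTU

46.7 ft²·°F·h/BTU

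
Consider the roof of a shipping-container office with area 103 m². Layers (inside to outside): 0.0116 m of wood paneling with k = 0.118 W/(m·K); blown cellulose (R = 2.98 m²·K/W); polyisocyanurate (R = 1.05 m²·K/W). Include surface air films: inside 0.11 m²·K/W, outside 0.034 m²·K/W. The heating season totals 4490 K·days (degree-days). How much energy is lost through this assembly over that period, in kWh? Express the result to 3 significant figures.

2600 kWh

0.0116/0.118 = 0.09831
R_total = 0.11 + 0.09831 + 2.98 + 1.05 + 0.034 = 4.272 m²·K/W
E = A × HDD × 24 / R / 1000 = 103 × 4490 × 24 / 4.272 / 1000 = 2598 kWh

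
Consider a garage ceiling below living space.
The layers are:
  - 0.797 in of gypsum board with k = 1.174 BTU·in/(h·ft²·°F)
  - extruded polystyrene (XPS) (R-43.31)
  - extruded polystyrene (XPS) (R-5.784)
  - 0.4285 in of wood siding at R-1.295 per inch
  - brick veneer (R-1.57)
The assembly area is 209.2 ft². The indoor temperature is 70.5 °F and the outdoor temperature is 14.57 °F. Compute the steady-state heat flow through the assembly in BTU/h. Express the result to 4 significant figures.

225.5 BTU/h

0.797/1.174 = 0.67888
0.4285 × 1.295 = 0.55491
R_total = 0.67888 + 43.31 + 5.784 + 0.55491 + 1.57 = 51.898 ft²·°F·h/BTU
Q = A·ΔT/R = 209.2 × (70.5 − 14.57) / 51.898 = 225.45 BTU/h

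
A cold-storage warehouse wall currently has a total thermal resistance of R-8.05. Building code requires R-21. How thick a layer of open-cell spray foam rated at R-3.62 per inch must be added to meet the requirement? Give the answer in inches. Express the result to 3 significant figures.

ΔR = 21 − 8.05 = 12.95 ft²·°F·h/BTU
L = ΔR / (R/in) = 12.95/3.62 = 3.577 in

3.58 in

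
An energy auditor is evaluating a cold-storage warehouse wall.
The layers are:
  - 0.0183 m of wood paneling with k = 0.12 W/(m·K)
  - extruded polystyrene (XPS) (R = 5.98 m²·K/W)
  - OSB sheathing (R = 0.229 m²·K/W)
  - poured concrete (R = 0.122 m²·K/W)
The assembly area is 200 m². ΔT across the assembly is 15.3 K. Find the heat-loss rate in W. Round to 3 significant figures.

0.0183/0.12 = 0.1525
R_total = 0.1525 + 5.98 + 0.229 + 0.122 = 6.484 m²·K/W
Q = A·ΔT/R = 200 × 15.3 / 6.484 = 472 W

472 W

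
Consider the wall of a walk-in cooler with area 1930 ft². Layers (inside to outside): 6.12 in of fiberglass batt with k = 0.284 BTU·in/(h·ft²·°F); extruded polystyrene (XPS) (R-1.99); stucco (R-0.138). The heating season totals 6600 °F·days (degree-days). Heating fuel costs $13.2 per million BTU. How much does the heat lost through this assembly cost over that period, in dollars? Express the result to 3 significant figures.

6.12/0.284 = 21.55
R_total = 21.55 + 1.99 + 0.138 = 23.68 ft²·°F·h/BTU
E = A × HDD × 24 / R = 1930 × 6600 × 24 / 23.68 = 12910000 BTU
Cost = 12910000/10⁶ × 13.2 = $170.4

170 dollars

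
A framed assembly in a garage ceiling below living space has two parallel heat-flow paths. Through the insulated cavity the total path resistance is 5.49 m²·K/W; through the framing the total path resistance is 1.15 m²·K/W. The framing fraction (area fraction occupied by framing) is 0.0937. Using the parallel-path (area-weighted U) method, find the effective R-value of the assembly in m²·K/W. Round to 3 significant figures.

4.06 m²·K/W

U_eff = 0.9063/5.49 + 0.0937/1.15 = 0.1651 + 0.08148 = 0.2466
R_eff = 1/U_eff = 4.056 m²·K/W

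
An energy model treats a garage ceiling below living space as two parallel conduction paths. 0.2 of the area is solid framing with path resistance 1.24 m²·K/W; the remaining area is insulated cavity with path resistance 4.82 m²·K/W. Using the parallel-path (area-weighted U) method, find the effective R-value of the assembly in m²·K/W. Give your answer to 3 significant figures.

U_eff = 0.8/4.82 + 0.2/1.24 = 0.166 + 0.1613 = 0.3273
R_eff = 1/U_eff = 3.056 m²·K/W

3.06 m²·K/W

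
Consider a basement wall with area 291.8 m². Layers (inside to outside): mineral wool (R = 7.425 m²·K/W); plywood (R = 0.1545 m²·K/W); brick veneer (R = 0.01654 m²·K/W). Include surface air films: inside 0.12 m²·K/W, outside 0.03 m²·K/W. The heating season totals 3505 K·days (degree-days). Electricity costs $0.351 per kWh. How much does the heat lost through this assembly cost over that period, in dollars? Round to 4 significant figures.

R_total = 0.12 + 7.425 + 0.1545 + 0.01654 + 0.03 = 7.746 m²·K/W
E = A × HDD × 24 / R / 1000 = 291.8 × 3505 × 24 / 7.746 / 1000 = 3168.9 kWh
Cost = 3168.9 × 0.351 = $1112.3

1112 dollars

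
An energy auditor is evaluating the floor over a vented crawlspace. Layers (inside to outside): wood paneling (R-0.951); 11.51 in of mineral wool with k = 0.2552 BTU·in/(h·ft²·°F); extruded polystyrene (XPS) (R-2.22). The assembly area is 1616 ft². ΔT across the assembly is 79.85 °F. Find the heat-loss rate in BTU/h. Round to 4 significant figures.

11.51/0.2552 = 45.102
R_total = 0.951 + 45.102 + 2.22 = 48.273 ft²·°F·h/BTU
Q = A·ΔT/R = 1616 × 79.85 / 48.273 = 2673.1 BTU/h

2673 BTU/h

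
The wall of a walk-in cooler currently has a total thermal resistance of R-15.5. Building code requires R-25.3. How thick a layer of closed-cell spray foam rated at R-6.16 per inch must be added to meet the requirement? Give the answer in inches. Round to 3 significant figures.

ΔR = 25.3 − 15.5 = 9.8 ft²·°F·h/BTU
L = ΔR / (R/in) = 9.8/6.16 = 1.591 in

1.59 in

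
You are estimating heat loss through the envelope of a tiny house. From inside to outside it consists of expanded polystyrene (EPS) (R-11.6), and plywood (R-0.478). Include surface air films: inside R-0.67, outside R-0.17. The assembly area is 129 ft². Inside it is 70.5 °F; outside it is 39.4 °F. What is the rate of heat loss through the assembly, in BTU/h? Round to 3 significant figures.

R_total = 0.67 + 11.6 + 0.478 + 0.17 = 12.92 ft²·°F·h/BTU
Q = A·ΔT/R = 129 × (70.5 − 39.4) / 12.92 = 310.6 BTU/h

311 BTU/h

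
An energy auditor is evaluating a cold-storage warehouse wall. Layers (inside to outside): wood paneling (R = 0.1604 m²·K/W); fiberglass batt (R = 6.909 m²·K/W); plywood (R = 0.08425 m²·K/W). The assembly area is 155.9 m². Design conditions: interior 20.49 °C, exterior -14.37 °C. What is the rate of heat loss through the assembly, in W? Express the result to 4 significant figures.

759.7 W

R_total = 0.1604 + 6.909 + 0.08425 = 7.1536 m²·K/W
Q = A·ΔT/R = 155.9 × (20.49 − (-14.37)) / 7.1536 = 759.71 W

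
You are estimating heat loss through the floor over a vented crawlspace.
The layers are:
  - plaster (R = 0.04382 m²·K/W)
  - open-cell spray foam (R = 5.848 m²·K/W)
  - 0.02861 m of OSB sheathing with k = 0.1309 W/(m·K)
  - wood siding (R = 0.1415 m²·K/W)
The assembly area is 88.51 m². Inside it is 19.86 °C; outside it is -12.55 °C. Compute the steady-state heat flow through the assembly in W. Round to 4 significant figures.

458.8 W

0.02861/0.1309 = 0.21856
R_total = 0.04382 + 5.848 + 0.21856 + 0.1415 = 6.2519 m²·K/W
Q = A·ΔT/R = 88.51 × (19.86 − (-12.55)) / 6.2519 = 458.84 W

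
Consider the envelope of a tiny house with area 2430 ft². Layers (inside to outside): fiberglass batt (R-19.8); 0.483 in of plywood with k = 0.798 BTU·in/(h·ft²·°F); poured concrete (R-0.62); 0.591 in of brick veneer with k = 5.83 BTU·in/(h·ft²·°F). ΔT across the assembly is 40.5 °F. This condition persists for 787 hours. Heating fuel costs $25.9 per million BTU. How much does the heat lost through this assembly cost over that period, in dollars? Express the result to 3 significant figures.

95.0 dollars

0.483/0.798 = 0.6053
0.591/5.83 = 0.1014
R_total = 19.8 + 0.6053 + 0.62 + 0.1014 = 21.13 ft²·°F·h/BTU
Q = 2430 × 40.5 / 21.13 = 4658 BTU/h
E = 4658 × 787 = 3666000 BTU
Cost = 3666000/10⁶ × 25.9 = $94.95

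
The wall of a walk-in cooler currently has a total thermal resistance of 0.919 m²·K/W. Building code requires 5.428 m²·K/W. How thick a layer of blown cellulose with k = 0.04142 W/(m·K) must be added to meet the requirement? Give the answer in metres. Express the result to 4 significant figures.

0.1868 m

ΔR = 5.428 − 0.919 = 4.509 m²·K/W
L = ΔR × k = 4.509 × 0.04142 = 0.18676 m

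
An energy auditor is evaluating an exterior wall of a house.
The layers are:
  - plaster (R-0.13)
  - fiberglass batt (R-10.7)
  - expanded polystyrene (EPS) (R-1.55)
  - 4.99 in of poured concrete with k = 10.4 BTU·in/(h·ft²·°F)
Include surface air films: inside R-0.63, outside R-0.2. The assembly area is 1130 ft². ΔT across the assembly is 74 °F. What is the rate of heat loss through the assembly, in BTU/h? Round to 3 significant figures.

6110 BTU/h

4.99/10.4 = 0.4798
R_total = 0.63 + 0.13 + 10.7 + 1.55 + 0.4798 + 0.2 = 13.69 ft²·°F·h/BTU
Q = A·ΔT/R = 1130 × 74 / 13.69 = 6108 BTU/h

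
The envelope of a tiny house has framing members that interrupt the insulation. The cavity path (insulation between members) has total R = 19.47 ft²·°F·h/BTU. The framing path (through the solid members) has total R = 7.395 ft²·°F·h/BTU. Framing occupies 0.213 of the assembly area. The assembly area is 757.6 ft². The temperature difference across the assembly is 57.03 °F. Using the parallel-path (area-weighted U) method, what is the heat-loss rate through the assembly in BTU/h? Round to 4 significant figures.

2991 BTU/h

U_eff = 0.787/19.47 + 0.213/7.395 = 0.040421 + 0.028803 = 0.069224
R_eff = 1/U_eff = 14.446 ft²·°F·h/BTU
Q = 757.6 × 57.03 / 14.446 = 2990.9 BTU/h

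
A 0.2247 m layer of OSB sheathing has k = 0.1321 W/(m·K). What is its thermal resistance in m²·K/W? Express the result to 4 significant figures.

R = L/k = 0.2247/0.1321 = 1.701 m²·K/W

1.701 m²·K/W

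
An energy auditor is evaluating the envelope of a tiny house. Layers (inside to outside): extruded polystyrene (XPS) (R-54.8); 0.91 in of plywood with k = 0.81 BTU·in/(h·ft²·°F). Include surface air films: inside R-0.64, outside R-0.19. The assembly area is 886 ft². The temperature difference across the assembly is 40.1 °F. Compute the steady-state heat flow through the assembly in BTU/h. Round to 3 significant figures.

626 BTU/h

0.91/0.81 = 1.123
R_total = 0.64 + 54.8 + 1.123 + 0.19 = 56.75 ft²·°F·h/BTU
Q = A·ΔT/R = 886 × 40.1 / 56.75 = 626 BTU/h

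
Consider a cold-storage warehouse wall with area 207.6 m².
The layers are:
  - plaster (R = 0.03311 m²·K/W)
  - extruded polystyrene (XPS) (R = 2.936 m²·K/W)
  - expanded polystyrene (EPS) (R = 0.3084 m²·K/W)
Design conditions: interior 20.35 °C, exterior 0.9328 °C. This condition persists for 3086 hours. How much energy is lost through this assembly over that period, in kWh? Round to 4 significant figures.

3795 kWh

R_total = 0.03311 + 2.936 + 0.3084 = 3.2775 m²·K/W
Q = 207.6 × (20.35 − 0.9328) / 3.2775 = 1229.9 W
E = 1229.9 W × 3086 h / 1000 = 3795.5 kWh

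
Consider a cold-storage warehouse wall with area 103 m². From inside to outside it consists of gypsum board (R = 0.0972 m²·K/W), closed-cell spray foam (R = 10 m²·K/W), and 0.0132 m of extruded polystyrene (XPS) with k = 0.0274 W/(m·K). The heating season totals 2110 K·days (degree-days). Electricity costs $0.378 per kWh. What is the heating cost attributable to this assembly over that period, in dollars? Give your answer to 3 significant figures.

186 dollars

0.0132/0.0274 = 0.4818
R_total = 0.0972 + 10 + 0.4818 = 10.58 m²·K/W
E = A × HDD × 24 / R / 1000 = 103 × 2110 × 24 / 10.58 / 1000 = 493 kWh
Cost = 493 × 0.378 = $186.4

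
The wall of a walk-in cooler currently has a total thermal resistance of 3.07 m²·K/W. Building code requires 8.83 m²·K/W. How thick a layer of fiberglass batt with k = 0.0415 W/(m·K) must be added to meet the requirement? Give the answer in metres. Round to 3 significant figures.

ΔR = 8.83 − 3.07 = 5.76 m²·K/W
L = ΔR × k = 5.76 × 0.0415 = 0.239 m

0.239 m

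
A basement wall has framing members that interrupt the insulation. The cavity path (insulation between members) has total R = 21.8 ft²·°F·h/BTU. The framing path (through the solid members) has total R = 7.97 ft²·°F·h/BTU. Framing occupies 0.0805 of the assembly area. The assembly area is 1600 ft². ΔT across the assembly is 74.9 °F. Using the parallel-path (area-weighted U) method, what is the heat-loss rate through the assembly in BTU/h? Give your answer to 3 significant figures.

U_eff = 0.9195/21.8 + 0.0805/7.97 = 0.04218 + 0.0101 = 0.05228
R_eff = 1/U_eff = 19.13 ft²·°F·h/BTU
Q = 1600 × 74.9 / 19.13 = 6265 BTU/h

6270 BTU/h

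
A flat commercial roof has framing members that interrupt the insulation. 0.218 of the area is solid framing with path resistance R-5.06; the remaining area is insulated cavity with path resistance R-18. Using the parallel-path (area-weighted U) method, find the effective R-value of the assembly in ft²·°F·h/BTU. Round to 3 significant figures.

U_eff = 0.782/18 + 0.218/5.06 = 0.04344 + 0.04308 = 0.08653
R_eff = 1/U_eff = 11.56 ft²·°F·h/BTU

11.6 ft²·°F·h/BTU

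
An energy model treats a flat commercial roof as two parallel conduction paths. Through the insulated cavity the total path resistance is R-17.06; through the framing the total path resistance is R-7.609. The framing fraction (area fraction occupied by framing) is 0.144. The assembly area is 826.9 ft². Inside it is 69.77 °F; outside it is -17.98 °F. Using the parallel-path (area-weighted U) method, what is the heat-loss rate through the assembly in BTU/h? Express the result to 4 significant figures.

U_eff = 0.856/17.06 + 0.144/7.609 = 0.050176 + 0.018925 = 0.069101
R_eff = 1/U_eff = 14.472 ft²·°F·h/BTU
Q = 826.9 × (69.77 − (-17.98)) / 14.472 = 5014 BTU/h

5014 BTU/h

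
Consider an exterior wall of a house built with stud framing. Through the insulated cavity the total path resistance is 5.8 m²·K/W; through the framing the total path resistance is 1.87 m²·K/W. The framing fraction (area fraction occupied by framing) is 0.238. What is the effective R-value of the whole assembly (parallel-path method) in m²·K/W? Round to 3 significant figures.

U_eff = 0.762/5.8 + 0.238/1.87 = 0.1314 + 0.1273 = 0.2587
R_eff = 1/U_eff = 3.866 m²·K/W

3.87 m²·K/W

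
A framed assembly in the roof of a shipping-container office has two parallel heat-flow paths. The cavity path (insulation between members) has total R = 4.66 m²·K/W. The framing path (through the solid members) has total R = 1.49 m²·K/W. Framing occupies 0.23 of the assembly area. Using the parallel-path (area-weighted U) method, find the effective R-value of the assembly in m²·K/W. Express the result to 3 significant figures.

3.13 m²·K/W

U_eff = 0.77/4.66 + 0.23/1.49 = 0.1652 + 0.1544 = 0.3196
R_eff = 1/U_eff = 3.129 m²·K/W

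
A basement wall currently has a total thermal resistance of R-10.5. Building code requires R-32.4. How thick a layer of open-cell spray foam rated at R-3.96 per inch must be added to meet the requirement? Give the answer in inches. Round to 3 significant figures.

5.53 in

ΔR = 32.4 − 10.5 = 21.9 ft²·°F·h/BTU
L = ΔR / (R/in) = 21.9/3.96 = 5.53 in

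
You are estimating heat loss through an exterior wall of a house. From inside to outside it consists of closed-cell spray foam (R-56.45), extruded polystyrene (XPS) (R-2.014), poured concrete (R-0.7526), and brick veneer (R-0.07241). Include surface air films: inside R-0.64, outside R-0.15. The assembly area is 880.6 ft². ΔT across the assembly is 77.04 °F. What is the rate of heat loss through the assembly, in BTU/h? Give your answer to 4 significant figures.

R_total = 0.64 + 56.45 + 2.014 + 0.7526 + 0.07241 + 0.15 = 60.079 ft²·°F·h/BTU
Q = A·ΔT/R = 880.6 × 77.04 / 60.079 = 1129.2 BTU/h

1129 BTU/h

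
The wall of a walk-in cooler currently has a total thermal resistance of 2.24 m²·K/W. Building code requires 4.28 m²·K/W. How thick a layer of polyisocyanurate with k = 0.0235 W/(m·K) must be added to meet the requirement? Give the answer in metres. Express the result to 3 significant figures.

0.0479 m

ΔR = 4.28 − 2.24 = 2.04 m²·K/W
L = ΔR × k = 2.04 × 0.0235 = 0.04794 m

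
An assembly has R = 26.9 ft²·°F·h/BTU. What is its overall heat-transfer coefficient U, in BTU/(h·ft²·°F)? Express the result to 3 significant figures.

0.0372 BTU/(h·ft²·°F)

U = 1/R = 1/26.9 = 0.03717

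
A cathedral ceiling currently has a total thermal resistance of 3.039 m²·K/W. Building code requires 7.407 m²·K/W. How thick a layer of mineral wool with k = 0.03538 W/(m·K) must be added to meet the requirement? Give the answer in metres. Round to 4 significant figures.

0.1545 m

ΔR = 7.407 − 3.039 = 4.368 m²·K/W
L = ΔR × k = 4.368 × 0.03538 = 0.15454 m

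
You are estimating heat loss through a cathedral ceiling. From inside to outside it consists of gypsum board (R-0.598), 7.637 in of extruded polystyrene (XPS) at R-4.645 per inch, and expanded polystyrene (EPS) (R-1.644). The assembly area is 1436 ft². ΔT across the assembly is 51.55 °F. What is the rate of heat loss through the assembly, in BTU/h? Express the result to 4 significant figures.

1963 BTU/h

7.637 × 4.645 = 35.474
R_total = 0.598 + 35.474 + 1.644 = 37.716 ft²·°F·h/BTU
Q = A·ΔT/R = 1436 × 51.55 / 37.716 = 1962.7 BTU/h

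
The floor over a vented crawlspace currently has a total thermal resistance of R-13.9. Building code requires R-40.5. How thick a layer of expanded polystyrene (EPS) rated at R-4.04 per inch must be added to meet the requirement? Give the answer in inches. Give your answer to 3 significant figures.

6.58 in

ΔR = 40.5 − 13.9 = 26.6 ft²·°F·h/BTU
L = ΔR / (R/in) = 26.6/4.04 = 6.584 in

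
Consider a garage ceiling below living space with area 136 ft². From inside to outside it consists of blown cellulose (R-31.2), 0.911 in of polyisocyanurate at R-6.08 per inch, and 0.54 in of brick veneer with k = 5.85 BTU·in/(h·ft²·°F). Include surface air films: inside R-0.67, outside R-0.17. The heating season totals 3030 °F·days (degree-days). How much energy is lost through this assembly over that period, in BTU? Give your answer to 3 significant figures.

263000 BTU

0.911 × 6.08 = 5.539
0.54/5.85 = 0.09231
R_total = 0.67 + 31.2 + 5.539 + 0.09231 + 0.17 = 37.67 ft²·°F·h/BTU
E = A × HDD × 24 / R = 136 × 3030 × 24 / 37.67 = 262500 BTU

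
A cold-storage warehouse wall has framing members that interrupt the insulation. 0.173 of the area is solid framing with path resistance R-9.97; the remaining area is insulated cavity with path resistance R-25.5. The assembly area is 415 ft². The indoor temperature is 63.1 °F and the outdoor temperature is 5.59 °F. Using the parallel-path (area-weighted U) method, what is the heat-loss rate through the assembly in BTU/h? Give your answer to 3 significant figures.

U_eff = 0.827/25.5 + 0.173/9.97 = 0.03243 + 0.01735 = 0.04978
R_eff = 1/U_eff = 20.09 ft²·°F·h/BTU
Q = 415 × (63.1 − 5.59) / 20.09 = 1188 BTU/h

1190 BTU/h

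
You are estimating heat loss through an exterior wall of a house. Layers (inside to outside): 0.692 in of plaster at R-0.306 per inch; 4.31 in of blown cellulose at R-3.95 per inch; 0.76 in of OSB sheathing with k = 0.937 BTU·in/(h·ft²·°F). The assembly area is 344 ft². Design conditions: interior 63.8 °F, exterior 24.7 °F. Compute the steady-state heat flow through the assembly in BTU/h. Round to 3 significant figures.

0.692 × 0.306 = 0.2118
4.31 × 3.95 = 17.02
0.76/0.937 = 0.8111
R_total = 0.2118 + 17.02 + 0.8111 = 18.05 ft²·°F·h/BTU
Q = A·ΔT/R = 344 × (63.8 − 24.7) / 18.05 = 745.3 BTU/h

745 BTU/h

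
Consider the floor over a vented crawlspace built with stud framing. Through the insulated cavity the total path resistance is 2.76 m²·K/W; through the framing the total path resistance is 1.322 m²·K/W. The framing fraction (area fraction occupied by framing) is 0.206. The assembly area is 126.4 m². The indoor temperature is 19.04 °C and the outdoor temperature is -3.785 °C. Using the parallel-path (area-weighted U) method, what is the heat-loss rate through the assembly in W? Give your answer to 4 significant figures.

U_eff = 0.794/2.76 + 0.206/1.322 = 0.28768 + 0.15582 = 0.44351
R_eff = 1/U_eff = 2.2548 m²·K/W
Q = 126.4 × (19.04 − (-3.785)) / 2.2548 = 1279.5 W

1280 W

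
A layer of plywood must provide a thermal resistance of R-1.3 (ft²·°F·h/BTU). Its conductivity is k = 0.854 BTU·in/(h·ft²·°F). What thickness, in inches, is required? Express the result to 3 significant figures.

1.11 in

L = R × k = 1.3 × 0.854 = 1.11 in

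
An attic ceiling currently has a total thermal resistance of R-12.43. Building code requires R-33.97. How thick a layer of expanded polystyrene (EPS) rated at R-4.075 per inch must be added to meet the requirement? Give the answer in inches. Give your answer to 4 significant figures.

ΔR = 33.97 − 12.43 = 21.54 ft²·°F·h/BTU
L = ΔR / (R/in) = 21.54/4.075 = 5.2859 in

5.286 in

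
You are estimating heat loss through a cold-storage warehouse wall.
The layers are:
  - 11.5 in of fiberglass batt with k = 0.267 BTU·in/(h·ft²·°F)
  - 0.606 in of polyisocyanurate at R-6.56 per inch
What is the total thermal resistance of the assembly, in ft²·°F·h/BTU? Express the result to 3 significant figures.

11.5/0.267 = 43.07
0.606 × 6.56 = 3.975
R_total = 43.07 + 3.975 = 47.05 ft²·°F·h/BTU

47.0 ft²·°F·h/BTU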